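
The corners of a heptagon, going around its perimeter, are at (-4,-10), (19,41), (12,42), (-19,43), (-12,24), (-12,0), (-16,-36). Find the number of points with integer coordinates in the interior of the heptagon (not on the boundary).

By the shoelace formula, twice the signed area is |[(-4)·41 − 19·(-10)] + [19·42 − 12·41] + [12·43 − (-19)·42] + [(-19)·24 − (-12)·43] + [(-12)·0 − (-12)·24] + [(-12)·(-36) − (-16)·0] + [(-16)·(-10) − (-4)·(-36)]| = 2442, so the area is 1221.
Along each edge there are gcd(|Δx|,|Δy|)+1 lattice points, so counting each shared vertex once the boundary has gcd(23,51) + gcd(7,1) + gcd(31,1) + gcd(7,19) + gcd(0,24) + gcd(4,36) + gcd(12,26) = 1+1+1+1+24+4+2 = 34.
Pick's theorem gives I = A − B/2 + 1 = 1221 − 34/2 + 1 = 1205.

1205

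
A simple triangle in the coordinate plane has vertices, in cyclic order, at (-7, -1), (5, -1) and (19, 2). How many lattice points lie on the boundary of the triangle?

14

Along each edge there are gcd(|Δx|,|Δy|)+1 lattice points, so counting each shared vertex once the boundary has gcd(12,0) + gcd(14,3) + gcd(26,3) = 12+1+1 = 14.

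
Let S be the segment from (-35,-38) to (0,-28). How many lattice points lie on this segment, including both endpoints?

The number of lattice points on a segment between lattice points is gcd(|Δx|,|Δy|) + 1 = gcd(35,10) + 1 = 5 + 1 = 6.

6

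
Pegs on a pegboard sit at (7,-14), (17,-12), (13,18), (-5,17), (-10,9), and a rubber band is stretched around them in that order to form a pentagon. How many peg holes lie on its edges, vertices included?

Along each edge there are gcd(|Δx|,|Δy|)+1 lattice points, so counting each shared vertex once the boundary has gcd(10,2) + gcd(4,30) + gcd(18,1) + gcd(5,8) + gcd(17,23) = 2+2+1+1+1 = 7.

7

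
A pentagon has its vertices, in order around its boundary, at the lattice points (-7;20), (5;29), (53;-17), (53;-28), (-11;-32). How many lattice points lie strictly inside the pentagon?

2467

By the shoelace formula, twice the signed area is |[(-7)·29 − 5·20] + [5·(-17) − 53·29] + [53·(-28) − 53·(-17)] + [53·(-32) − (-11)·(-28)] + [(-11)·20 − (-7)·(-32)]| = 4956, so the area is 2478.
Summing gcd(|Δx|,|Δy|) over the edges gives the boundary count: gcd(12,9) + gcd(48,46) + gcd(0,11) + gcd(64,4) + gcd(4,52) = 3+2+11+4+4 = 24.
Pick's theorem gives I = A − B/2 + 1 = 2478 − 24/2 + 1 = 2467.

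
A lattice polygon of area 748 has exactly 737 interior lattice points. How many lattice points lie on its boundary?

Pick's theorem gives A = I + B/2 − 1, so B = 2(A − I + 1) = 2(748 − 737 + 1) = 24.

24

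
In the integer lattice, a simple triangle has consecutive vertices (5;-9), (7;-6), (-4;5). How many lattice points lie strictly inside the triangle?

By the shoelace formula, twice the signed area is |[5·(-6) − 7·(-9)] + [7·5 − (-4)·(-6)] + [(-4)·(-9) − 5·5]| = 55, so the area is 27.5.
Summing gcd(|Δx|,|Δy|) over the edges gives the boundary count: gcd(2,3) + gcd(11,11) + gcd(9,14) = 1+11+1 = 13.
By Pick's theorem A = I + B/2 − 1, so I = 27.5 − 13/2 + 1 = 22.

22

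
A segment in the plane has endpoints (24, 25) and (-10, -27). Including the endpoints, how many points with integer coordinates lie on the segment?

The number of lattice points on a segment between lattice points is gcd(|Δx|,|Δy|) + 1 = gcd(34,52) + 1 = 2 + 1 = 3.

3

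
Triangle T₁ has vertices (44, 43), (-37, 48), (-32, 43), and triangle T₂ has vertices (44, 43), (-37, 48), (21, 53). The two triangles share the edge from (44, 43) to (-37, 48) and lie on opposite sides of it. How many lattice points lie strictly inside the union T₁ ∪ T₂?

The union is the simple quadrilateral with vertices (44, 43), (-32, 43), (-37, 48), (21, 53) in order.
By the shoelace formula, twice the signed area is |[44·43 − (-32)·43] + [(-32)·48 − (-37)·43] + [(-37)·53 − 21·48] + [21·43 − 44·53]| = 1075, so the area is 1075/2.
Summing gcd(|Δx|,|Δy|) over the edges gives the boundary count: gcd(76,0) + gcd(5,5) + gcd(58,5) + gcd(23,10) = 76+5+1+1 = 83.
By Pick's theorem I = A − B/2 + 1 = 1075/2 − 83/2 + 1 = 497.

497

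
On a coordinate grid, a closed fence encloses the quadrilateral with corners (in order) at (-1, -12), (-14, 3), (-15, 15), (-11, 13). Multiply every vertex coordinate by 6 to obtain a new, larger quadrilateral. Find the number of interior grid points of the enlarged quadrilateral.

3952

Using the shoelace formula, 2A = |[(-1)·3 − (-14)·(-12)] + [(-14)·15 − (-15)·3] + [(-15)·13 − (-11)·15] + [(-11)·(-12) − (-1)·13]| = 221, so the area is 221/2.
Along each edge there are gcd(|Δx|,|Δy|)+1 lattice points, so counting each shared vertex once the boundary has gcd(13,15) + gcd(1,12) + gcd(4,2) + gcd(10,25) = 1+1+2+5 = 9.
Scaling by 6 multiplies the area by 6² = 36 (so the new area is 3978) and multiplies the boundary lattice-point count by 6, giving 54.
By Pick's theorem, the interior count of the dilated polygon is 3978 − 54/2 + 1 = 3952.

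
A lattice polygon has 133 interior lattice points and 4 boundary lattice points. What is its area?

134

Pick's theorem states A = I + B/2 − 1, so A = 133 + 4/2 − 1 = 134.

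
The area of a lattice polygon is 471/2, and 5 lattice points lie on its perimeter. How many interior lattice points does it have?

Pick's theorem A = I + B/2 − 1 rearranges to I = A − B/2 + 1 = 471/2 − 5/2 + 1 = 234.

234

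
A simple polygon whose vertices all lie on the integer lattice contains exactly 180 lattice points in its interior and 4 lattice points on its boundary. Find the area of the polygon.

Pick's theorem states A = I + B/2 − 1, so A = 180 + 4/2 − 1 = 181.

181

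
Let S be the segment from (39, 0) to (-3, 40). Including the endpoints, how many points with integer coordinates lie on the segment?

3

The number of lattice points on a segment between lattice points is gcd(|Δx|,|Δy|) + 1 = gcd(42,40) + 1 = 2 + 1 = 3.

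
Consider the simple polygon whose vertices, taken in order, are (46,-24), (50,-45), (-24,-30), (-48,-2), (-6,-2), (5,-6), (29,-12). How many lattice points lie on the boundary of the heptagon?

56

Along each edge there are gcd(|Δx|,|Δy|)+1 lattice points, so counting each shared vertex once the boundary has gcd(4,21) + gcd(74,15) + gcd(24,28) + gcd(42,0) + gcd(11,4) + gcd(24,6) + gcd(17,12) = 1+1+4+42+1+6+1 = 56.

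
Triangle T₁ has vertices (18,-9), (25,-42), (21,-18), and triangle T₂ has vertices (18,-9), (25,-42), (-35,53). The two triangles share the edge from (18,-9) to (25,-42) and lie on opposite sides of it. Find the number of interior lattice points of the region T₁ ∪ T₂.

The union is the simple quadrilateral with vertices (18,-9), (21,-18), (25,-42), (-35,53) in order.
By the shoelace formula, twice the signed area is |[18·(-18) − 21·(-9)] + [21·(-42) − 25·(-18)] + [25·53 − (-35)·(-42)] + [(-35)·(-9) − 18·53]| = 1351, so the area is 675.5.
The number of boundary lattice points is Σ gcd(|Δx|,|Δy|) = gcd(3,9) + gcd(4,24) + gcd(60,95) + gcd(53,62) = 3+4+5+1 = 13.
By Pick's theorem I = A − B/2 + 1 = 675.5 − 13/2 + 1 = 670.

670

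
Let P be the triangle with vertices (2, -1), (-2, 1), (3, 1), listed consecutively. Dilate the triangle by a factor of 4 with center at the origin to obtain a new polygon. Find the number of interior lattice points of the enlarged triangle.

By the shoelace formula, twice the signed area is |[2·1 − (-2)·(-1)] + [(-2)·1 − 3·1] + [3·(-1) − 2·1]| = 10, so the area is 5.
Along each edge there are gcd(|Δx|,|Δy|)+1 lattice points, so counting each shared vertex once the boundary has gcd(4,2) + gcd(5,0) + gcd(1,2) = 2+5+1 = 8.
Scaling by 4 multiplies the area by 4² = 16 (so the new area is 80) and multiplies the boundary lattice-point count by 4, giving 32.
By Pick's theorem, the interior count of the dilated polygon is 80 − 32/2 + 1 = 65.

65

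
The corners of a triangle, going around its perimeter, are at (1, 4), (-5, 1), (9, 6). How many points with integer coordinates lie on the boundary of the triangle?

6

The number of boundary lattice points is Σ gcd(|Δx|,|Δy|) = gcd(6,3) + gcd(14,5) + gcd(8,2) = 3+1+2 = 6.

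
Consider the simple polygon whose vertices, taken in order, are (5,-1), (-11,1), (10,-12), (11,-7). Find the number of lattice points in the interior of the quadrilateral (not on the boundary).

By the shoelace formula, twice the signed area is |(5·1 − (-11)·(-1)) + ((-11)·(-12) − 10·1) + (10·(-7) − 11·(-12)) + (11·(-1) − 5·(-7))| = 202, so the area is 101.
Along each edge there are gcd(|Δx|,|Δy|)+1 lattice points, so counting each shared vertex once the boundary has gcd(16,2) + gcd(21,13) + gcd(1,5) + gcd(6,6) = 2+1+1+6 = 10.
By Pick's theorem A = I + B/2 − 1, so I = 101 − 10/2 + 1 = 97.

97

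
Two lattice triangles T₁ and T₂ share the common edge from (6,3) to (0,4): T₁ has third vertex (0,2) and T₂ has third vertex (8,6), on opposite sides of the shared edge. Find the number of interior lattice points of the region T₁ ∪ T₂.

14

The union is the simple quadrilateral with vertices (6,3), (0,2), (0,4), (8,6) in order.
Using the shoelace formula, 2A = |[6·2 − 0·3] + [0·4 − 0·2] + [0·6 − 8·4] + [8·3 − 6·6]| = 32, so the area is 16.
The number of boundary lattice points is Σ gcd(|Δx|,|Δy|) = gcd(6,1) + gcd(0,2) + gcd(8,2) + gcd(2,3) = 1+2+2+1 = 6.
By Pick's theorem I = A − B/2 + 1 = 16 − 6/2 + 1 = 14.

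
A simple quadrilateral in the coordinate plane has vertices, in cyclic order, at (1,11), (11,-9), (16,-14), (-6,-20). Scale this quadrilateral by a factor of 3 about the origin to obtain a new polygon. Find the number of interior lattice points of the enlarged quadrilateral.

Using the shoelace formula, 2A = |(1·(-9) − 11·11) + (11·(-14) − 16·(-9)) + (16·(-20) − (-6)·(-14)) + ((-6)·11 − 1·(-20))| = 590, so the area is 295.
The number of boundary lattice points is Σ gcd(|Δx|,|Δy|) = gcd(10,20) + gcd(5,5) + gcd(22,6) + gcd(7,31) = 10+5+2+1 = 18.
Scaling by 3 multiplies the area by 3² = 9 (so the new area is 2655) and multiplies the boundary lattice-point count by 3, giving 54.
By Pick's theorem, the interior count of the dilated polygon is 2655 − 54/2 + 1 = 2629.

2629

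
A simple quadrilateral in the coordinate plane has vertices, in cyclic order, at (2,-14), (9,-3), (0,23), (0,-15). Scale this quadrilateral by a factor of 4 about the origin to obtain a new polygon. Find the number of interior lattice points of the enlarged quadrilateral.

2775

By the shoelace formula, twice the signed area is |[2·(-3) − 9·(-14)] + [9·23 − 0·(-3)] + [0·(-15) − 0·23] + [0·(-14) − 2·(-15)]| = 357, so the area is 357/2.
Along each edge there are gcd(|Δx|,|Δy|)+1 lattice points, so counting each shared vertex once the boundary has gcd(7,11) + gcd(9,26) + gcd(0,38) + gcd(2,1) = 1+1+38+1 = 41.
Scaling by 4 multiplies the area by 4² = 16 (so the new area is 2856) and multiplies the boundary lattice-point count by 4, giving 164.
By Pick's theorem, the interior count of the dilated polygon is 2856 − 164/2 + 1 = 2775.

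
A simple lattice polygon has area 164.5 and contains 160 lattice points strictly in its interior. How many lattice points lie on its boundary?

11

Pick's theorem gives A = I + B/2 − 1, so B = 2(A − I + 1) = 2(164.5 − 160 + 1) = 11.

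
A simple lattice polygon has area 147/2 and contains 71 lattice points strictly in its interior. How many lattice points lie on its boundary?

Pick's theorem gives A = I + B/2 − 1, so B = 2(A − I + 1) = 2(147/2 − 71 + 1) = 7.

7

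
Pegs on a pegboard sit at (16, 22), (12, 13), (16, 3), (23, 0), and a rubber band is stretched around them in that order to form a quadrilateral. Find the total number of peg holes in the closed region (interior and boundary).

By the shoelace formula, twice the signed area is |(16·13 − 12·22) + (12·3 − 16·13) + (16·0 − 23·3) + (23·22 − 16·0)| = 209, so the area is 104.5.
Summing gcd(|Δx|,|Δy|) over the edges gives the boundary count: gcd(4,9) + gcd(4,10) + gcd(7,3) + gcd(7,22) = 1+2+1+1 = 5.
Pick's theorem gives I = A − B/2 + 1 = 104.5 − 5/2 + 1 = 103, so the closed region contains I + B = 103 + 5 = 108 lattice points.

108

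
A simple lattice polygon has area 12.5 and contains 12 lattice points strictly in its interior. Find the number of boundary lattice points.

3

Pick's theorem gives A = I + B/2 − 1, so B = 2(A − I + 1) = 2(12.5 − 12 + 1) = 3.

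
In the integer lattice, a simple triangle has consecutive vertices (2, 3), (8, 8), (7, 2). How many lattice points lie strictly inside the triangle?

15

By the shoelace formula, twice the signed area is |(2·8 − 8·3) + (8·2 − 7·8) + (7·3 − 2·2)| = 31, so the area is 15.5.
Along each edge there are gcd(|Δx|,|Δy|)+1 lattice points, so counting each shared vertex once the boundary has gcd(6,5) + gcd(1,6) + gcd(5,1) = 1+1+1 = 3.
Pick's theorem gives I = A − B/2 + 1 = 15.5 − 3/2 + 1 = 15.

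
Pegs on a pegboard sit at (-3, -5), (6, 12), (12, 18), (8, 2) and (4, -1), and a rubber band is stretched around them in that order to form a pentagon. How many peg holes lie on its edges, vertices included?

Along each edge there are gcd(|Δx|,|Δy|)+1 lattice points, so counting each shared vertex once the boundary has gcd(9,17) + gcd(6,6) + gcd(4,16) + gcd(4,3) + gcd(7,4) = 1+6+4+1+1 = 13.

13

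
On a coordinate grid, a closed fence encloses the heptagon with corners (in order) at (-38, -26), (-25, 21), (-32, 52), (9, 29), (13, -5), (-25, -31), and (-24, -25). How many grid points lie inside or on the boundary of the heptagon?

2439

Using the shoelace formula, 2A = |[(-38)·21 − (-25)·(-26)] + [(-25)·52 − (-32)·21] + [(-32)·29 − 9·52] + [9·(-5) − 13·29] + [13·(-31) − (-25)·(-5)] + [(-25)·(-25) − (-24)·(-31)] + [(-24)·(-26) − (-38)·(-25)]| = 4867, so the area is 2433.5.
Summing gcd(|Δx|,|Δy|) over the edges gives the boundary count: gcd(13,47) + gcd(7,31) + gcd(41,23) + gcd(4,34) + gcd(38,26) + gcd(1,6) + gcd(14,1) = 1+1+1+2+2+1+1 = 9.
Pick's theorem gives I = A − B/2 + 1 = 2433.5 − 9/2 + 1 = 2430, so the closed region contains I + B = 2430 + 9 = 2439 lattice points.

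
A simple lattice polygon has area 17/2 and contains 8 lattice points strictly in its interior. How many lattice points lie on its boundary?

3

Pick's theorem gives A = I + B/2 − 1, so B = 2(A − I + 1) = 2(17/2 − 8 + 1) = 3.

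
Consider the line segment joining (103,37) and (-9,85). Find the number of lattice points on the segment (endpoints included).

17

The number of lattice points on a segment between lattice points is gcd(|Δx|,|Δy|) + 1 = gcd(112,48) + 1 = 16 + 1 = 17.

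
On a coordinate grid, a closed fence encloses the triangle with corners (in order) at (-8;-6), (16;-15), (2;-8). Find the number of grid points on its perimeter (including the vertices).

Summing gcd(|Δx|,|Δy|) over the edges gives the boundary count: gcd(24,9) + gcd(14,7) + gcd(10,2) = 3+7+2 = 12.

12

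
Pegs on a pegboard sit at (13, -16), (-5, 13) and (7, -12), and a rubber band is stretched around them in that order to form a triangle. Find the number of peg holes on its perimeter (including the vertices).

Summing gcd(|Δx|,|Δy|) over the edges gives the boundary count: gcd(18,29) + gcd(12,25) + gcd(6,4) = 1+1+2 = 4.

4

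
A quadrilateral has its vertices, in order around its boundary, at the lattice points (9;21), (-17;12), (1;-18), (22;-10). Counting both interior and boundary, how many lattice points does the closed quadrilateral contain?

854

The shoelace formula gives twice the area as |(9·12 − (-17)·21) + ((-17)·(-18) − 1·12) + (1·(-10) − 22·(-18)) + (22·21 − 9·(-10))| = 1697, so the area is 1697/2.
Along each edge there are gcd(|Δx|,|Δy|)+1 lattice points, so counting each shared vertex once the boundary has gcd(26,9) + gcd(18,30) + gcd(21,8) + gcd(13,31) = 1+6+1+1 = 9.
Pick's theorem gives I = A − B/2 + 1 = 1697/2 − 9/2 + 1 = 845, so the closed region contains I + B = 845 + 9 = 854 lattice points.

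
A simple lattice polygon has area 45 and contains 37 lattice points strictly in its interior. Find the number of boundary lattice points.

18

Pick's theorem gives A = I + B/2 − 1, so B = 2(A − I + 1) = 2(45 − 37 + 1) = 18.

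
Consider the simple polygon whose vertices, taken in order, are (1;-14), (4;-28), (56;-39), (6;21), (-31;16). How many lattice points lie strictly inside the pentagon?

2001

By the shoelace formula, twice the signed area is |(1·(-28) − 4·(-14)) + (4·(-39) − 56·(-28)) + (56·21 − 6·(-39)) + (6·16 − (-31)·21) + ((-31)·(-14) − 1·16)| = 4015, so the area is 2007.5.
Along each edge there are gcd(|Δx|,|Δy|)+1 lattice points, so counting each shared vertex once the boundary has gcd(3,14) + gcd(52,11) + gcd(50,60) + gcd(37,5) + gcd(32,30) = 1+1+10+1+2 = 15.
Pick's theorem gives I = A − B/2 + 1 = 2007.5 − 15/2 + 1 = 2001.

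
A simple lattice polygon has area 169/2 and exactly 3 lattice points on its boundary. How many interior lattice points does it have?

Pick's theorem A = I + B/2 − 1 rearranges to I = A − B/2 + 1 = 169/2 − 3/2 + 1 = 84.

84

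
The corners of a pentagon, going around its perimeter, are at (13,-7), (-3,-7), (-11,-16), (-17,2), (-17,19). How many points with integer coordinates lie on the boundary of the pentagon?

Along each edge there are gcd(|Δx|,|Δy|)+1 lattice points, so counting each shared vertex once the boundary has gcd(16,0) + gcd(8,9) + gcd(6,18) + gcd(0,17) + gcd(30,26) = 16+1+6+17+2 = 42.

42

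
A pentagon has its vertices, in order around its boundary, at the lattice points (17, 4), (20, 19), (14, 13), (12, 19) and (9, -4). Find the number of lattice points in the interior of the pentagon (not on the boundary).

Using the shoelace formula, 2A = |[17·19 − 20·4] + [20·13 − 14·19] + [14·19 − 12·13] + [12·(-4) − 9·19] + [9·4 − 17·(-4)]| = 232, so the area is 116.
Summing gcd(|Δx|,|Δy|) over the edges gives the boundary count: gcd(3,15) + gcd(6,6) + gcd(2,6) + gcd(3,23) + gcd(8,8) = 3+6+2+1+8 = 20.
By Pick's theorem A = I + B/2 − 1, so I = 116 − 20/2 + 1 = 107.

107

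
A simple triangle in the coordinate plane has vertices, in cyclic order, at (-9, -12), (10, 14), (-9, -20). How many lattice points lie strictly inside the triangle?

Using the shoelace formula, 2A = |[(-9)·14 − 10·(-12)] + [10·(-20) − (-9)·14] + [(-9)·(-12) − (-9)·(-20)]| = 152, so the area is 76.
Along each edge there are gcd(|Δx|,|Δy|)+1 lattice points, so counting each shared vertex once the boundary has gcd(19,26) + gcd(19,34) + gcd(0,8) = 1+1+8 = 10.
Pick's theorem gives I = A − B/2 + 1 = 76 − 10/2 + 1 = 72.

72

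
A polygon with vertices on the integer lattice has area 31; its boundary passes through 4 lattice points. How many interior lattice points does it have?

From Pick's theorem, I = A − B/2 + 1 = 31 − 4/2 + 1 = 30.

30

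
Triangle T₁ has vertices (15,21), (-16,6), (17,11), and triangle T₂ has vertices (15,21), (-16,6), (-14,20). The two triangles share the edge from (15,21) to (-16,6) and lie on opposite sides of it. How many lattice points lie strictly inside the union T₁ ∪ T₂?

The union is the simple quadrilateral with vertices (15,21), (17,11), (-16,6), (-14,20) in order.
Using the shoelace formula, 2A = |[15·11 − 17·21] + [17·6 − (-16)·11] + [(-16)·20 − (-14)·6] + [(-14)·21 − 15·20]| = 744, so the area is 372.
The number of boundary lattice points is Σ gcd(|Δx|,|Δy|) = gcd(2,10) + gcd(33,5) + gcd(2,14) + gcd(29,1) = 2+1+2+1 = 6.
By Pick's theorem I = A − B/2 + 1 = 372 − 6/2 + 1 = 370.

370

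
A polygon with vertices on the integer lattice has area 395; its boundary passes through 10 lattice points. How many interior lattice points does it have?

391

From Pick's theorem, I = A − B/2 + 1 = 395 − 10/2 + 1 = 391.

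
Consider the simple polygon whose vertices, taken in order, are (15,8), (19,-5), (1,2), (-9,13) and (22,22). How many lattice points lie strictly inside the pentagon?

Using the shoelace formula, 2A = |(15·(-5) − 19·8) + (19·2 − 1·(-5)) + (1·13 − (-9)·2) + ((-9)·22 − 22·13) + (22·8 − 15·22)| = 791, so the area is 791/2.
The number of boundary lattice points is Σ gcd(|Δx|,|Δy|) = gcd(4,13) + gcd(18,7) + gcd(10,11) + gcd(31,9) + gcd(7,14) = 1+1+1+1+7 = 11.
Pick's theorem gives I = A − B/2 + 1 = 791/2 − 11/2 + 1 = 391.

391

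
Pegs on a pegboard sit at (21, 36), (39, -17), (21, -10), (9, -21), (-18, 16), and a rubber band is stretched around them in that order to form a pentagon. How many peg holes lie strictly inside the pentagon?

By the shoelace formula, twice the signed area is |[21·(-17) − 39·36] + [39·(-10) − 21·(-17)] + [21·(-21) − 9·(-10)] + [9·16 − (-18)·(-21)] + [(-18)·36 − 21·16]| = 3363, so the area is 1681.5.
The number of boundary lattice points is Σ gcd(|Δx|,|Δy|) = gcd(18,53) + gcd(18,7) + gcd(12,11) + gcd(27,37) + gcd(39,20) = 1+1+1+1+1 = 5.
By Pick's theorem A = I + B/2 − 1, so I = 1681.5 − 5/2 + 1 = 1680.

1680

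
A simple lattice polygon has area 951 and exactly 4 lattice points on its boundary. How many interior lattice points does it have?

From Pick's theorem, I = A − B/2 + 1 = 951 − 4/2 + 1 = 950.

950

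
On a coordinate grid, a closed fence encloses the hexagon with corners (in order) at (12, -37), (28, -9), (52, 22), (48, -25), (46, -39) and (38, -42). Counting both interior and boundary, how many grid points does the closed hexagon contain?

By the shoelace formula, twice the signed area is |[12·(-9) − 28·(-37)] + [28·22 − 52·(-9)] + [52·(-25) − 48·22] + [48·(-39) − 46·(-25)] + [46·(-42) − 38·(-39)] + [38·(-37) − 12·(-42)]| = 2418, so the area is 1209.
Summing gcd(|Δx|,|Δy|) over the edges gives the boundary count: gcd(16,28) + gcd(24,31) + gcd(4,47) + gcd(2,14) + gcd(8,3) + gcd(26,5) = 4+1+1+2+1+1 = 10.
Pick's theorem gives I = A − B/2 + 1 = 1209 − 10/2 + 1 = 1205, so the closed region contains I + B = 1205 + 10 = 1215 lattice points.

1215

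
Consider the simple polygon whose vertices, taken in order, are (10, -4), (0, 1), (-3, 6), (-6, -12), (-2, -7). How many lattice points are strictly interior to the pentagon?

85

By the shoelace formula, twice the signed area is |[10·1 − 0·(-4)] + [0·6 − (-3)·1] + [(-3)·(-12) − (-6)·6] + [(-6)·(-7) − (-2)·(-12)] + [(-2)·(-4) − 10·(-7)]| = 181, so the area is 181/2.
Summing gcd(|Δx|,|Δy|) over the edges gives the boundary count: gcd(10,5) + gcd(3,5) + gcd(3,18) + gcd(4,5) + gcd(12,3) = 5+1+3+1+3 = 13.
By Pick's theorem A = I + B/2 − 1, so I = 181/2 − 13/2 + 1 = 85.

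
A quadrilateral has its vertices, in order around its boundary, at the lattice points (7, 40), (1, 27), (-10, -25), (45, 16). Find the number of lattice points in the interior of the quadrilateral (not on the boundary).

1522

The shoelace formula gives twice the area as |(7·27 − 1·40) + (1·(-25) − (-10)·27) + ((-10)·16 − 45·(-25)) + (45·40 − 7·16)| = 3047, so the area is 1523.5.
The number of boundary lattice points is Σ gcd(|Δx|,|Δy|) = gcd(6,13) + gcd(11,52) + gcd(55,41) + gcd(38,24) = 1+1+1+2 = 5.
By Pick's theorem A = I + B/2 − 1, so I = 1523.5 − 5/2 + 1 = 1522.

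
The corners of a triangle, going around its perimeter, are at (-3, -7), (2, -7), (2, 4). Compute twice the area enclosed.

55

By the shoelace formula, twice the signed area is |[(-3)·(-7) − 2·(-7)] + [2·4 − 2·(-7)] + [2·(-7) − (-3)·4]| = 55, so the area is 55/2.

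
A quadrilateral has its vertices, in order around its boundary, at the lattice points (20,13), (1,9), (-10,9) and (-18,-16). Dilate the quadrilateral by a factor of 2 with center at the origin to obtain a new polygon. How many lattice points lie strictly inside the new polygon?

Using the shoelace formula, 2A = |(20·9 − 1·13) + (1·9 − (-10)·9) + ((-10)·(-16) − (-18)·9) + ((-18)·13 − 20·(-16))| = 674, so the area is 337.
The number of boundary lattice points is Σ gcd(|Δx|,|Δy|) = gcd(19,4) + gcd(11,0) + gcd(8,25) + gcd(38,29) = 1+11+1+1 = 14.
Scaling by 2 multiplies the area by 2² = 4 (so the new area is 1348) and multiplies the boundary lattice-point count by 2, giving 28.
By Pick's theorem, the interior count of the dilated polygon is 1348 − 28/2 + 1 = 1335.

1335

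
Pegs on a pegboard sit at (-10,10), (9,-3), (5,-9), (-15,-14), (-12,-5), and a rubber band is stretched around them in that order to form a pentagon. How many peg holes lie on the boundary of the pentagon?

12

Summing gcd(|Δx|,|Δy|) over the edges gives the boundary count: gcd(19,13) + gcd(4,6) + gcd(20,5) + gcd(3,9) + gcd(2,15) = 1+2+5+3+1 = 12.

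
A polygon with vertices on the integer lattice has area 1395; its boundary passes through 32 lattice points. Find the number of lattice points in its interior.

From Pick's theorem, I = A − B/2 + 1 = 1395 − 32/2 + 1 = 1380.

1380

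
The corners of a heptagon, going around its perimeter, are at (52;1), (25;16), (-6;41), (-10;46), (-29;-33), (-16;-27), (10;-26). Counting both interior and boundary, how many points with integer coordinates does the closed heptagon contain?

Using the shoelace formula, 2A = |(52·16 − 25·1) + (25·41 − (-6)·16) + ((-6)·46 − (-10)·41) + ((-10)·(-33) − (-29)·46) + ((-29)·(-27) − (-16)·(-33)) + ((-16)·(-26) − 10·(-27)) + (10·1 − 52·(-26))| = 6029, so the area is 3014.5.
Summing gcd(|Δx|,|Δy|) over the edges gives the boundary count: gcd(27,15) + gcd(31,25) + gcd(4,5) + gcd(19,79) + gcd(13,6) + gcd(26,1) + gcd(42,27) = 3+1+1+1+1+1+3 = 11.
Pick's theorem gives I = A − B/2 + 1 = 3014.5 − 11/2 + 1 = 3010, so the closed region contains I + B = 3010 + 11 = 3021 lattice points.

3021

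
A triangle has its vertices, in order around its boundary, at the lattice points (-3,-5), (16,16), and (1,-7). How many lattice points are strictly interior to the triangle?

The shoelace formula gives twice the area as |((-3)·16 − 16·(-5)) + (16·(-7) − 1·16) + (1·(-5) − (-3)·(-7))| = 122, so the area is 61.
Along each edge there are gcd(|Δx|,|Δy|)+1 lattice points, so counting each shared vertex once the boundary has gcd(19,21) + gcd(15,23) + gcd(4,2) = 1+1+2 = 4.
Pick's theorem gives I = A − B/2 + 1 = 61 − 4/2 + 1 = 60.

60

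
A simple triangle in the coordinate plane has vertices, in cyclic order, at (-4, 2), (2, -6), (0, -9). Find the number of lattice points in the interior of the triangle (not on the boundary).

Using the shoelace formula, 2A = |[(-4)·(-6) − 2·2] + [2·(-9) − 0·(-6)] + [0·2 − (-4)·(-9)]| = 34, so the area is 17.
Summing gcd(|Δx|,|Δy|) over the edges gives the boundary count: gcd(6,8) + gcd(2,3) + gcd(4,11) = 2+1+1 = 4.
Pick's theorem gives I = A − B/2 + 1 = 17 − 4/2 + 1 = 16.

16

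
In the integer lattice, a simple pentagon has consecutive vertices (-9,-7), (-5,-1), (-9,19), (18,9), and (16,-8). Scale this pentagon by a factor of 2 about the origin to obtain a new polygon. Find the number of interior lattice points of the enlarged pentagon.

The shoelace formula gives twice the area as |[(-9)·(-1) − (-5)·(-7)] + [(-5)·19 − (-9)·(-1)] + [(-9)·9 − 18·19] + [18·(-8) − 16·9] + [16·(-7) − (-9)·(-8)]| = 1025, so the area is 512.5.
Along each edge there are gcd(|Δx|,|Δy|)+1 lattice points, so counting each shared vertex once the boundary has gcd(4,6) + gcd(4,20) + gcd(27,10) + gcd(2,17) + gcd(25,1) = 2+4+1+1+1 = 9.
Scaling by 2 multiplies the area by 2² = 4 (so the new area is 2050) and multiplies the boundary lattice-point count by 2, giving 18.
By Pick's theorem, the interior count of the dilated polygon is 2050 − 18/2 + 1 = 2042.

2042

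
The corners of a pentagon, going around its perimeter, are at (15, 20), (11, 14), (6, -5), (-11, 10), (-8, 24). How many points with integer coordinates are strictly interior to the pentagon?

By the shoelace formula, twice the signed area is |(15·14 − 11·20) + (11·(-5) − 6·14) + (6·10 − (-11)·(-5)) + ((-11)·24 − (-8)·10) + ((-8)·20 − 15·24)| = 848, so the area is 424.
Along each edge there are gcd(|Δx|,|Δy|)+1 lattice points, so counting each shared vertex once the boundary has gcd(4,6) + gcd(5,19) + gcd(17,15) + gcd(3,14) + gcd(23,4) = 2+1+1+1+1 = 6.
Pick's theorem gives I = A − B/2 + 1 = 424 − 6/2 + 1 = 422.

422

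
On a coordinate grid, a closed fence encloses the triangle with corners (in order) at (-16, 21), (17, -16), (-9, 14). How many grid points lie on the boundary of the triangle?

10

Along each edge there are gcd(|Δx|,|Δy|)+1 lattice points, so counting each shared vertex once the boundary has gcd(33,37) + gcd(26,30) + gcd(7,7) = 1+2+7 = 10.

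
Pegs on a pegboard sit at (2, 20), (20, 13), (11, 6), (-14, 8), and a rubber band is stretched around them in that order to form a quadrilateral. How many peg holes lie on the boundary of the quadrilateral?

7

Along each edge there are gcd(|Δx|,|Δy|)+1 lattice points, so counting each shared vertex once the boundary has gcd(18,7) + gcd(9,7) + gcd(25,2) + gcd(16,12) = 1+1+1+4 = 7.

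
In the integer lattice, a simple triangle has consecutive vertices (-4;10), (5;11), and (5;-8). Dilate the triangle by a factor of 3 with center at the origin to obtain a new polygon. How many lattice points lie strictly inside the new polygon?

727

The shoelace formula gives twice the area as |((-4)·11 − 5·10) + (5·(-8) − 5·11) + (5·10 − (-4)·(-8))| = 171, so the area is 85.5.
Summing gcd(|Δx|,|Δy|) over the edges gives the boundary count: gcd(9,1) + gcd(0,19) + gcd(9,18) = 1+19+9 = 29.
Scaling by 3 multiplies the area by 3² = 9 (so the new area is 1539/2) and multiplies the boundary lattice-point count by 3, giving 87.
By Pick's theorem, the interior count of the dilated polygon is 1539/2 − 87/2 + 1 = 727.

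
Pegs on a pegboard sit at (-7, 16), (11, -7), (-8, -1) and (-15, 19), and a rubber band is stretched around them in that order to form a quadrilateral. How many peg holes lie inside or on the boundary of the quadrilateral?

237

The shoelace formula gives twice the area as |((-7)·(-7) − 11·16) + (11·(-1) − (-8)·(-7)) + ((-8)·19 − (-15)·(-1)) + ((-15)·16 − (-7)·19)| = 468, so the area is 234.
The number of boundary lattice points is Σ gcd(|Δx|,|Δy|) = gcd(18,23) + gcd(19,6) + gcd(7,20) + gcd(8,3) = 1+1+1+1 = 4.
Pick's theorem gives I = A − B/2 + 1 = 234 − 4/2 + 1 = 233, so the closed region contains I + B = 233 + 4 = 237 lattice points.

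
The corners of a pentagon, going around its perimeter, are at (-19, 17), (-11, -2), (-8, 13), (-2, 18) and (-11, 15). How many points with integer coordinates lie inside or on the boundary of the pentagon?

Using the shoelace formula, 2A = |((-19)·(-2) − (-11)·17) + ((-11)·13 − (-8)·(-2)) + ((-8)·18 − (-2)·13) + ((-2)·15 − (-11)·18) + ((-11)·17 − (-19)·15)| = 214, so the area is 107.
Summing gcd(|Δx|,|Δy|) over the edges gives the boundary count: gcd(8,19) + gcd(3,15) + gcd(6,5) + gcd(9,3) + gcd(8,2) = 1+3+1+3+2 = 10.
Pick's theorem gives I = A − B/2 + 1 = 107 − 10/2 + 1 = 103, so the closed region contains I + B = 103 + 10 = 113 lattice points.

113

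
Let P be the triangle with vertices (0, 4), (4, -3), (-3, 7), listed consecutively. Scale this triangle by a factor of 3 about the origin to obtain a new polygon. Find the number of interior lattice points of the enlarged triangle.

34

Using the shoelace formula, 2A = |[0·(-3) − 4·4] + [4·7 − (-3)·(-3)] + [(-3)·4 − 0·7]| = 9, so the area is 9/2.
The number of boundary lattice points is Σ gcd(|Δx|,|Δy|) = gcd(4,7) + gcd(7,10) + gcd(3,3) = 1+1+3 = 5.
Scaling by 3 multiplies the area by 3² = 9 (so the new area is 40.5) and multiplies the boundary lattice-point count by 3, giving 15.
By Pick's theorem, the interior count of the dilated polygon is 40.5 − 15/2 + 1 = 34.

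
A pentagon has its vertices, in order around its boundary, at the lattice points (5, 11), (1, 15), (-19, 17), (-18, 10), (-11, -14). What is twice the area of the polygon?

The shoelace formula gives twice the area as |[5·15 − 1·11] + [1·17 − (-19)·15] + [(-19)·10 − (-18)·17] + [(-18)·(-14) − (-11)·10] + [(-11)·11 − 5·(-14)]| = 793, so the area is 396.5.

793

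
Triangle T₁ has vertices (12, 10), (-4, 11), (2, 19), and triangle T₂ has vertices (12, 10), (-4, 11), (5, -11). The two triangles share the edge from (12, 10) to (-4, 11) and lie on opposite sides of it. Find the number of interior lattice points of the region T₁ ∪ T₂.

The union is the simple quadrilateral with vertices (12, 10), (2, 19), (-4, 11), (5, -11) in order.
By the shoelace formula, twice the signed area is |(12·19 − 2·10) + (2·11 − (-4)·19) + ((-4)·(-11) − 5·11) + (5·10 − 12·(-11))| = 477, so the area is 238.5.
Summing gcd(|Δx|,|Δy|) over the edges gives the boundary count: gcd(10,9) + gcd(6,8) + gcd(9,22) + gcd(7,21) = 1+2+1+7 = 11.
By Pick's theorem I = A − B/2 + 1 = 238.5 − 11/2 + 1 = 234.

234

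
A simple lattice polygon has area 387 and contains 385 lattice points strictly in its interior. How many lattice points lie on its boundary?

Pick's theorem gives A = I + B/2 − 1, so B = 2(A − I + 1) = 2(387 − 385 + 1) = 6.

6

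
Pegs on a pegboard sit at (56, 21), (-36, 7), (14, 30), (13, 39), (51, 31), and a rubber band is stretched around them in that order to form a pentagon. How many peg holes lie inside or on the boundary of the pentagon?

By the shoelace formula, twice the signed area is |(56·7 − (-36)·21) + ((-36)·30 − 14·7) + (14·39 − 13·30) + (13·31 − 51·39) + (51·21 − 56·31)| = 2125, so the area is 2125/2.
Along each edge there are gcd(|Δx|,|Δy|)+1 lattice points, so counting each shared vertex once the boundary has gcd(92,14) + gcd(50,23) + gcd(1,9) + gcd(38,8) + gcd(5,10) = 2+1+1+2+5 = 11.
Pick's theorem gives I = A − B/2 + 1 = 2125/2 − 11/2 + 1 = 1058, so the closed region contains I + B = 1058 + 11 = 1069 lattice points.

1069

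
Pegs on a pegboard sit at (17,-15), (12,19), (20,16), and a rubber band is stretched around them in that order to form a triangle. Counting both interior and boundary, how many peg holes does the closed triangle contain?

131

By the shoelace formula, twice the signed area is |[17·19 − 12·(-15)] + [12·16 − 20·19] + [20·(-15) − 17·16]| = 257, so the area is 128.5.
Summing gcd(|Δx|,|Δy|) over the edges gives the boundary count: gcd(5,34) + gcd(8,3) + gcd(3,31) = 1+1+1 = 3.
Pick's theorem gives I = A − B/2 + 1 = 128.5 − 3/2 + 1 = 128, so the closed region contains I + B = 128 + 3 = 131 lattice points.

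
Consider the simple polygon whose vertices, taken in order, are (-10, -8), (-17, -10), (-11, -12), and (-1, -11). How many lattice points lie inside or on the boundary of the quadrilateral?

Using the shoelace formula, 2A = |((-10)·(-10) − (-17)·(-8)) + ((-17)·(-12) − (-11)·(-10)) + ((-11)·(-11) − (-1)·(-12)) + ((-1)·(-8) − (-10)·(-11))| = 65, so the area is 32.5.
Summing gcd(|Δx|,|Δy|) over the edges gives the boundary count: gcd(7,2) + gcd(6,2) + gcd(10,1) + gcd(9,3) = 1+2+1+3 = 7.
Pick's theorem gives I = A − B/2 + 1 = 32.5 − 7/2 + 1 = 30, so the closed region contains I + B = 30 + 7 = 37 lattice points.

37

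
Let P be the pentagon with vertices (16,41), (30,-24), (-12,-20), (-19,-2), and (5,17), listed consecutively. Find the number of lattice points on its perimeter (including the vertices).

6

Along each edge there are gcd(|Δx|,|Δy|)+1 lattice points, so counting each shared vertex once the boundary has gcd(14,65) + gcd(42,4) + gcd(7,18) + gcd(24,19) + gcd(11,24) = 1+2+1+1+1 = 6.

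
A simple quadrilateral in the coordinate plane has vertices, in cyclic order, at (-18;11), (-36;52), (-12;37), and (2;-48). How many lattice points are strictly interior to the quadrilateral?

By the shoelace formula, twice the signed area is |((-18)·52 − (-36)·11) + ((-36)·37 − (-12)·52) + ((-12)·(-48) − 2·37) + (2·11 − (-18)·(-48))| = 1588, so the area is 794.
Summing gcd(|Δx|,|Δy|) over the edges gives the boundary count: gcd(18,41) + gcd(24,15) + gcd(14,85) + gcd(20,59) = 1+3+1+1 = 6.
By Pick's theorem A = I + B/2 − 1, so I = 794 − 6/2 + 1 = 792.

792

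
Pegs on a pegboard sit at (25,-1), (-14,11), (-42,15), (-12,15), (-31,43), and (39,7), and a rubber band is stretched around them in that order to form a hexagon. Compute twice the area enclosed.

2096

The shoelace formula gives twice the area as |[25·11 − (-14)·(-1)] + [(-14)·15 − (-42)·11] + [(-42)·15 − (-12)·15] + [(-12)·43 − (-31)·15] + [(-31)·7 − 39·43] + [39·(-1) − 25·7]| = 2096, so the area is 1048.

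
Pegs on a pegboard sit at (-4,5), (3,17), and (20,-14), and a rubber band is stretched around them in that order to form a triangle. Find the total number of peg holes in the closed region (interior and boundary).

213

Using the shoelace formula, 2A = |((-4)·17 − 3·5) + (3·(-14) − 20·17) + (20·5 − (-4)·(-14))| = 421, so the area is 421/2.
The number of boundary lattice points is Σ gcd(|Δx|,|Δy|) = gcd(7,12) + gcd(17,31) + gcd(24,19) = 1+1+1 = 3.
Pick's theorem gives I = A − B/2 + 1 = 421/2 − 3/2 + 1 = 210, so the closed region contains I + B = 210 + 3 = 213 lattice points.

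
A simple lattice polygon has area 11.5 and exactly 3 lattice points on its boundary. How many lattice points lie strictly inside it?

11

From Pick's theorem, I = A − B/2 + 1 = 11.5 − 3/2 + 1 = 11.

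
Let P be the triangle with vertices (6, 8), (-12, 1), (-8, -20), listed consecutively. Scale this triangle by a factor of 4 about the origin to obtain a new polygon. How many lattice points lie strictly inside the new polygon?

By the shoelace formula, twice the signed area is |(6·1 − (-12)·8) + ((-12)·(-20) − (-8)·1) + ((-8)·8 − 6·(-20))| = 406, so the area is 203.
The number of boundary lattice points is Σ gcd(|Δx|,|Δy|) = gcd(18,7) + gcd(4,21) + gcd(14,28) = 1+1+14 = 16.
Scaling by 4 multiplies the area by 4² = 16 (so the new area is 3248) and multiplies the boundary lattice-point count by 4, giving 64.
By Pick's theorem, the interior count of the dilated polygon is 3248 − 64/2 + 1 = 3217.

3217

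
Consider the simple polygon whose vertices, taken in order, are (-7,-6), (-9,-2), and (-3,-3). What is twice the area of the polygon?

22

Using the shoelace formula, 2A = |[(-7)·(-2) − (-9)·(-6)] + [(-9)·(-3) − (-3)·(-2)] + [(-3)·(-6) − (-7)·(-3)]| = 22, so the area is 11.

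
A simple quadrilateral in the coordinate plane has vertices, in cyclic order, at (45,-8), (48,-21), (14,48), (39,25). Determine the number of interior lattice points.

Using the shoelace formula, 2A = |[45·(-21) − 48·(-8)] + [48·48 − 14·(-21)] + [14·25 − 39·48] + [39·(-8) − 45·25]| = 922, so the area is 461.
Along each edge there are gcd(|Δx|,|Δy|)+1 lattice points, so counting each shared vertex once the boundary has gcd(3,13) + gcd(34,69) + gcd(25,23) + gcd(6,33) = 1+1+1+3 = 6.
Pick's theorem gives I = A − B/2 + 1 = 461 − 6/2 + 1 = 459.

459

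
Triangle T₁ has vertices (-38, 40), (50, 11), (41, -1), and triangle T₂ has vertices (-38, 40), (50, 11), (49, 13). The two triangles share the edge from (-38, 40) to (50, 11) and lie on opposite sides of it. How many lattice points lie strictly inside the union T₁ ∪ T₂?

The union is the simple quadrilateral with vertices (-38, 40), (41, -1), (50, 11), (49, 13) in order.
The shoelace formula gives twice the area as |((-38)·(-1) − 41·40) + (41·11 − 50·(-1)) + (50·13 − 49·11) + (49·40 − (-38)·13)| = 1464, so the area is 732.
The number of boundary lattice points is Σ gcd(|Δx|,|Δy|) = gcd(79,41) + gcd(9,12) + gcd(1,2) + gcd(87,27) = 1+3+1+3 = 8.
By Pick's theorem I = A − B/2 + 1 = 732 − 8/2 + 1 = 729.

729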